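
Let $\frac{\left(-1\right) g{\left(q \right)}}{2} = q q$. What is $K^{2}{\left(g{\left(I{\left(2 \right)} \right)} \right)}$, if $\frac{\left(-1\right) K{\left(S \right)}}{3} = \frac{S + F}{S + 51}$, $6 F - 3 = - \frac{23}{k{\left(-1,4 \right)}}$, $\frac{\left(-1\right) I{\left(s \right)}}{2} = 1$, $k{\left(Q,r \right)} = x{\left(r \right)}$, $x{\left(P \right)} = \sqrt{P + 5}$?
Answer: $\frac{6241}{16641} \approx 0.37504$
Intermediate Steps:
$x{\left(P \right)} = \sqrt{5 + P}$
$k{\left(Q,r \right)} = \sqrt{5 + r}$
$I{\left(s \right)} = -2$ ($I{\left(s \right)} = \left(-2\right) 1 = -2$)
$g{\left(q \right)} = - 2 q^{2}$ ($g{\left(q \right)} = - 2 q q = - 2 q^{2}$)
$F = - \frac{7}{9}$ ($F = \frac{1}{2} + \frac{\left(-23\right) \frac{1}{\sqrt{5 + 4}}}{6} = \frac{1}{2} + \frac{\left(-23\right) \frac{1}{\sqrt{9}}}{6} = \frac{1}{2} + \frac{\left(-23\right) \frac{1}{3}}{6} = \frac{1}{2} + \frac{1}{6} \left(- \frac{23}{3}\right) = \frac{1}{2} - \frac{23}{18} = - \frac{7}{9} \approx -0.77778$)
$K{\left(S \right)} = - \frac{3 \left(- \frac{7}{9} + S\right)}{51 + S}$ ($K{\left(S \right)} = - 3 \frac{S - \frac{7}{9}}{S + 51} = - 3 \frac{- \frac{7}{9} + S}{51 + S} = - \frac{3 \left(- \frac{7}{9} + S\right)}{51 + S}$)
$K^{2}{\left(g{\left(I{\left(2 \right)} \right)} \right)} = \left(\frac{7 - 9 \left(- 2 \left(-2\right)^{2}\right)}{3 \left(51 - 2 \left(-2\right)^{2}\right)}\right)^{2} = \left(\frac{7 - 9 \left(\left(-2\right) 4\right)}{3 \left(51 - 8\right)}\right)^{2} = \left(\frac{7 - -72}{3 \left(51 - 8\right)}\right)^{2} = \left(\frac{7 + 72}{3 \cdot 43}\right)^{2} = \left(\frac{1}{3} \cdot \frac{1}{43} \cdot 79\right)^{2} = \left(\frac{79}{129}\right)^{2} = \frac{6241}{16641}$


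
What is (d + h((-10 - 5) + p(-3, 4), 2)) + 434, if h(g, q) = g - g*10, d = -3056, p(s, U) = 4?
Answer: -2523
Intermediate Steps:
h(g, q) = -9*g (h(g, q) = g - 10*g = -9*g)
(d + h((-10 - 5) + p(-3, 4), 2)) + 434 = (-3056 - 9*((-10 - 5) + 4)) + 434 = (-3056 - 9*(-15 + 4)) + 434 = (-3056 - 9*(-11)) + 434 = (-3056 + 99) + 434 = -2957 + 434 = -2523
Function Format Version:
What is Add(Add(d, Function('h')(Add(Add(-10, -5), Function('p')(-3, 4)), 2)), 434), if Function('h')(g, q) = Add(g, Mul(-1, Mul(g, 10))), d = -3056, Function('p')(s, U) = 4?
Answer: -2523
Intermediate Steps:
Function('h')(g, q) = Mul(-9, g) (Function('h')(g, q) = Add(g, Mul(-1, Mul(10, g))) = Add(g, Mul(-10, g)) = Mul(-9, g))
Add(Add(d, Function('h')(Add(Add(-10, -5), Function('p')(-3, 4)), 2)), 434) = Add(Add(-3056, Mul(-9, Add(Add(-10, -5), 4))), 434) = Add(Add(-3056, Mul(-9, Add(-15, 4))), 434) = Add(Add(-3056, Mul(-9, -11)), 434) = Add(Add(-3056, 99), 434) = Add(-2957, 434) = -2523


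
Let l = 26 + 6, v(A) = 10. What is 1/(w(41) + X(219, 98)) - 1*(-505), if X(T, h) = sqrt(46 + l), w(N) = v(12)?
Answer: 5560/11 - sqrt(78)/22 ≈ 505.05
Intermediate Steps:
w(N) = 10
l = 32
X(T, h) = sqrt(78) (X(T, h) = sqrt(46 + 32) = sqrt(78))
1/(w(41) + X(219, 98)) - 1*(-505) = 1/(10 + sqrt(78)) - 1*(-505) = 1/(10 + sqrt(78)) + 505 = 505 + 1/(10 + sqrt(78))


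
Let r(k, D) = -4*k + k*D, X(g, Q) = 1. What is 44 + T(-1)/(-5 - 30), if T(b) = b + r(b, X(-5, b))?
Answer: 1538/35 ≈ 43.943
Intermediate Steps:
r(k, D) = -4*k + D*k
T(b) = -2*b (T(b) = b + b*(-4 + 1) = b + b*(-3) = b - 3*b = -2*b)
44 + T(-1)/(-5 - 30) = 44 + (-2*(-1))/(-5 - 30) = 44 + 2/(-35) = 44 - 1/35*2 = 44 - 2/35 = 1538/35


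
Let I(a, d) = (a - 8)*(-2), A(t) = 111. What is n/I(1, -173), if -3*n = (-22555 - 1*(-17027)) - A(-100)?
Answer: 5639/42 ≈ 134.26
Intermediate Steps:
n = 5639/3 (n = -((-22555 - 1*(-17027)) - 1*111)/3 = -((-22555 + 17027) - 111)/3 = -(-5528 - 111)/3 = -1/3*(-5639) = 5639/3 ≈ 1879.7)
I(a, d) = 16 - 2*a (I(a, d) = (-8 + a)*(-2) = 16 - 2*a)
n/I(1, -173) = 5639/(3*(16 - 2*1)) = 5639/(3*(16 - 2)) = (5639/3)/14 = (5639/3)*(1/14) = 5639/42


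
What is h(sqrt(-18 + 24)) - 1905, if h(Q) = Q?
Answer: -1905 + sqrt(6) ≈ -1902.6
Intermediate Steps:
h(sqrt(-18 + 24)) - 1905 = sqrt(-18 + 24) - 1905 = sqrt(6) - 1905 = -1905 + sqrt(6)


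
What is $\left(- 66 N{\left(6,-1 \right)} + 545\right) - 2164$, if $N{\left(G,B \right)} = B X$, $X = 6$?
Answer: $-1223$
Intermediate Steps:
$N{\left(G,B \right)} = 6 B$ ($N{\left(G,B \right)} = B 6 = 6 B$)
$\left(- 66 N{\left(6,-1 \right)} + 545\right) - 2164 = \left(- 66 \cdot 6 \left(-1\right) + 545\right) - 2164 = \left(\left(-66\right) \left(-6\right) + 545\right) - 2164 = \left(396 + 545\right) - 2164 = 941 - 2164 = -1223$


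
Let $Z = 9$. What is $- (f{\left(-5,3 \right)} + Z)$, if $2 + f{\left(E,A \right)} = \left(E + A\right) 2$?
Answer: $-3$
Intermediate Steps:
$f{\left(E,A \right)} = -2 + 2 A + 2 E$ ($f{\left(E,A \right)} = -2 + \left(E + A\right) 2 = -2 + \left(A + E\right) 2 = -2 + \left(2 A + 2 E\right) = -2 + 2 A + 2 E$)
$- (f{\left(-5,3 \right)} + Z) = - (\left(-2 + 2 \cdot 3 + 2 \left(-5\right)\right) + 9) = - (\left(-2 + 6 - 10\right) + 9) = - (-6 + 9) = \left(-1\right) 3 = -3$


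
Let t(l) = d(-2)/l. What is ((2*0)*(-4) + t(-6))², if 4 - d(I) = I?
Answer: 1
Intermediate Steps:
d(I) = 4 - I
t(l) = 6/l (t(l) = (4 - 1*(-2))/l = (4 + 2)/l = 6/l)
((2*0)*(-4) + t(-6))² = ((2*0)*(-4) + 6/(-6))² = (0*(-4) + 6*(-⅙))² = (0 - 1)² = (-1)² = 1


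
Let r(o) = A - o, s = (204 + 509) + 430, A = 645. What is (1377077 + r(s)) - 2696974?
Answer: -1320395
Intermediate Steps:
s = 1143 (s = 713 + 430 = 1143)
r(o) = 645 - o
(1377077 + r(s)) - 2696974 = (1377077 + (645 - 1*1143)) - 2696974 = (1377077 + (645 - 1143)) - 2696974 = (1377077 - 498) - 2696974 = 1376579 - 2696974 = -1320395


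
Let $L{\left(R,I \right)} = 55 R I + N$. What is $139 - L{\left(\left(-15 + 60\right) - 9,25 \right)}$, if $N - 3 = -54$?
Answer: $-49310$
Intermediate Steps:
$N = -51$ ($N = 3 - 54 = -51$)
$L{\left(R,I \right)} = -51 + 55 I R$ ($L{\left(R,I \right)} = 55 R I - 51 = 55 I R - 51 = -51 + 55 I R$)
$139 - L{\left(\left(-15 + 60\right) - 9,25 \right)} = 139 - \left(-51 + 55 \cdot 25 \left(\left(-15 + 60\right) - 9\right)\right) = 139 - \left(-51 + 55 \cdot 25 \left(45 - 9\right)\right) = 139 - \left(-51 + 55 \cdot 25 \cdot 36\right) = 139 - \left(-51 + 49500\right) = 139 - 49449 = -49310$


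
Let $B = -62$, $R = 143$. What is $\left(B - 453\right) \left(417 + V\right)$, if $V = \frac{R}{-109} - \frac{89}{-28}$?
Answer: $- \frac{658366215}{3052} \approx -2.1572 \cdot 10^{5}$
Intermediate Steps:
$V = \frac{5697}{3052}$ ($V = \frac{143}{-109} - \frac{89}{-28} = 143 \left(- \frac{1}{109}\right) - - \frac{89}{28} = - \frac{143}{109} + \frac{89}{28} = \frac{5697}{3052} \approx 1.8666$)
$\left(B - 453\right) \left(417 + V\right) = \left(-62 - 453\right) \left(417 + \frac{5697}{3052}\right) = \left(-515\right) \frac{1278381}{3052} = - \frac{658366215}{3052}$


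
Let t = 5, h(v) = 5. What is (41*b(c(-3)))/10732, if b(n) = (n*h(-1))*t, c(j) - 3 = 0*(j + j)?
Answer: 3075/10732 ≈ 0.28653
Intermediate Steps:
c(j) = 3 (c(j) = 3 + 0*(j + j) = 3 + 0*(2*j) = 3 + 0 = 3)
b(n) = 25*n (b(n) = (n*5)*5 = (5*n)*5 = 25*n)
(41*b(c(-3)))/10732 = (41*(25*3))/10732 = (41*75)*(1/10732) = 3075*(1/10732) = 3075/10732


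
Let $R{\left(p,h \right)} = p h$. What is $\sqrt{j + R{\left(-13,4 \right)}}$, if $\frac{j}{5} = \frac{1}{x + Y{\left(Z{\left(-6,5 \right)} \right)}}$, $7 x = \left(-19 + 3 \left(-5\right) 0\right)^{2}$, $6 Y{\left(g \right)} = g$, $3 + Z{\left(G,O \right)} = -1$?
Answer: $\frac{i \sqrt{59311327}}{1069} \approx 7.2043 i$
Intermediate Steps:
$Z{\left(G,O \right)} = -4$ ($Z{\left(G,O \right)} = -3 - 1 = -4$)
$R{\left(p,h \right)} = h p$
$Y{\left(g \right)} = \frac{g}{6}$
$x = \frac{361}{7}$ ($x = \frac{\left(-19 + 3 \left(-5\right) 0\right)^{2}}{7} = \frac{\left(-19 - 0\right)^{2}}{7} = \frac{\left(-19 + 0\right)^{2}}{7} = \frac{\left(-19\right)^{2}}{7} = \frac{1}{7} \cdot 361 = \frac{361}{7} \approx 51.571$)
$j = \frac{105}{1069}$ ($j = \frac{5}{\frac{361}{7} + \frac{1}{6} \left(-4\right)} = \frac{5}{\frac{361}{7} - \frac{2}{3}} = \frac{5}{\frac{1069}{21}} = 5 \cdot \frac{21}{1069} = \frac{105}{1069} \approx 0.098223$)
$\sqrt{j + R{\left(-13,4 \right)}} = \sqrt{\frac{105}{1069} + 4 \left(-13\right)} = \sqrt{\frac{105}{1069} - 52} = \sqrt{- \frac{55483}{1069}} = \frac{i \sqrt{59311327}}{1069}$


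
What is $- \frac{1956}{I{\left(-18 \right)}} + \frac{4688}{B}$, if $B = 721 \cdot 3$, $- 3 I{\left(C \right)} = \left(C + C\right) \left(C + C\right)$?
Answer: $\frac{173779}{25956} \approx 6.6951$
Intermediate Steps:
$I{\left(C \right)} = - \frac{4 C^{2}}{3}$ ($I{\left(C \right)} = - \frac{\left(C + C\right) \left(C + C\right)}{3} = - \frac{2 C 2 C}{3} = - \frac{4 C^{2}}{3}$)
$B = 2163$
$- \frac{1956}{I{\left(-18 \right)}} + \frac{4688}{B} = - \frac{1956}{\left(- \frac{4}{3}\right) \left(-18\right)^{2}} + \frac{4688}{2163} = - \frac{1956}{\left(- \frac{4}{3}\right) 324} + 4688 \cdot \frac{1}{2163} = - \frac{1956}{-432} + \frac{4688}{2163} = \left(-1956\right) \left(- \frac{1}{432}\right) + \frac{4688}{2163} = \frac{163}{36} + \frac{4688}{2163} = \frac{173779}{25956}$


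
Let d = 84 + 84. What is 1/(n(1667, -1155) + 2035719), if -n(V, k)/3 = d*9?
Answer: 1/2031183 ≈ 4.9232e-7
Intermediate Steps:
d = 168
n(V, k) = -4536 (n(V, k) = -504*9 = -3*1512 = -4536)
1/(n(1667, -1155) + 2035719) = 1/(-4536 + 2035719) = 1/2031183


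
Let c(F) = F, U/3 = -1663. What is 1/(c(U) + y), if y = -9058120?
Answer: -1/9063109 ≈ -1.1034e-7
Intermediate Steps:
U = -4989 (U = 3*(-1663) = -4989)
1/(c(U) + y) = 1/(-4989 - 9058120) = 1/(-9063109) = -1/9063109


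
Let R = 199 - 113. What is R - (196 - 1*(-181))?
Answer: -291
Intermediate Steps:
R = 86
R - (196 - 1*(-181)) = 86 - (196 - 1*(-181)) = 86 - (196 + 181) = 86 - 1*377 = 86 - 377 = -291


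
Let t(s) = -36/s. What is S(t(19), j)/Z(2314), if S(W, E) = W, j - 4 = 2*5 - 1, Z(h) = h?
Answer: -18/21983 ≈ -0.00081881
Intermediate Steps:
j = 13 (j = 4 + (2*5 - 1) = 4 + (10 - 1) = 4 + 9 = 13)
S(t(19), j)/Z(2314) = -36/19/2314 = -36*1/19*(1/2314) = -36/19*1/2314 = -18/21983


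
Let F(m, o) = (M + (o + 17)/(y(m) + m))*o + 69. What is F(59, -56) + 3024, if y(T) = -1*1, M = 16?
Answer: 64805/29 ≈ 2234.7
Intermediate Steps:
y(T) = -1
F(m, o) = 69 + o*(16 + (17 + o)/(-1 + m)) (F(m, o) = (16 + (o + 17)/(-1 + m))*o + 69 = (16 + (17 + o)/(-1 + m))*o + 69 = o*(16 + (17 + o)/(-1 + m)) + 69 = 69 + o*(16 + (17 + o)/(-1 + m)))
F(59, -56) + 3024 = (-69 - 56 + (-56)² + 69*59 + 16*59*(-56))/(-1 + 59) + 3024 = (-69 - 56 + 3136 + 4071 - 52864)/58 + 3024 = (1/58)*(-45782) + 3024 = -22891/29 + 3024 = 64805/29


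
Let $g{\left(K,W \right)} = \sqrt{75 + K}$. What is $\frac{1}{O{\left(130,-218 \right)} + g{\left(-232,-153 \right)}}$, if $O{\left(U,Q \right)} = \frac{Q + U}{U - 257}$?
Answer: $\frac{11176}{2539997} - \frac{16129 i \sqrt{157}}{2539997} \approx 0.0044 - 0.079565 i$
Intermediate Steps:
$O{\left(U,Q \right)} = \frac{Q + U}{-257 + U}$
$\frac{1}{O{\left(130,-218 \right)} + g{\left(-232,-153 \right)}} = \frac{1}{\frac{-218 + 130}{-257 + 130} + \sqrt{75 - 232}} = \frac{1}{\frac{1}{-127} \left(-88\right) + \sqrt{-157}} = \frac{1}{\left(- \frac{1}{127}\right) \left(-88\right) + i \sqrt{157}} = \frac{1}{\frac{88}{127} + i \sqrt{157}}$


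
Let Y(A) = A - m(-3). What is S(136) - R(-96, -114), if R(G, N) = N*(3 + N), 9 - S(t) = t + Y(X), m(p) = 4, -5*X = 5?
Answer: -12776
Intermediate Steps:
X = -1 (X = -1/5*5 = -1)
Y(A) = -4 + A (Y(A) = A - 1*4 = A - 4 = -4 + A)
S(t) = 14 - t (S(t) = 9 - (t + (-4 - 1)) = 9 - (t - 5) = 9 - (-5 + t) = 9 + (5 - t) = 14 - t)
S(136) - R(-96, -114) = (14 - 1*136) - (-114)*(3 - 114) = (14 - 136) - (-114)*(-111) = -122 - 1*12654 = -122 - 12654 = -12776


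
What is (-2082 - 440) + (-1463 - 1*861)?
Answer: -4846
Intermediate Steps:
(-2082 - 440) + (-1463 - 1*861) = -2522 + (-1463 - 861) = -2522 - 2324 = -4846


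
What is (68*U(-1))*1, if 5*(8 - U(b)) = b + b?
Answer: 2856/5 ≈ 571.20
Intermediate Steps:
U(b) = 8 - 2*b/5 (U(b) = 8 - (b + b)/5 = 8 - 2*b/5)
(68*U(-1))*1 = (68*(8 - ⅖*(-1)))*1 = (68*(8 + ⅖))*1 = (68*(42/5))*1 = (2856/5)*1 = 2856/5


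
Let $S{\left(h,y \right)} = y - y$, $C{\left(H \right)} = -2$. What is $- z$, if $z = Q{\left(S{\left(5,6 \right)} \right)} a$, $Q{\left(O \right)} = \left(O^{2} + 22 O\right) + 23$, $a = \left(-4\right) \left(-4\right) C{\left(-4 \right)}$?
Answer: $736$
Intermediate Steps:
$a = -32$ ($a = \left(-4\right) \left(-4\right) \left(-2\right) = 16 \left(-2\right) = -32$)
$S{\left(h,y \right)} = 0$
$Q{\left(O \right)} = 23 + O^{2} + 22 O$
$z = -736$ ($z = \left(23 + 0^{2} + 22 \cdot 0\right) \left(-32\right) = \left(23 + 0 + 0\right) \left(-32\right) = 23 \left(-32\right) = -736$)
$- z = \left(-1\right) \left(-736\right) = 736$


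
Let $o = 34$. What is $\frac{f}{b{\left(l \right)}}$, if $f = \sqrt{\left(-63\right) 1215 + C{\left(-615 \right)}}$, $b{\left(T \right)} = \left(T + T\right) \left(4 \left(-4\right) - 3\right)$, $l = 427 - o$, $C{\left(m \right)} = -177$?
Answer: $- \frac{i \sqrt{76722}}{14934} \approx - 0.018547 i$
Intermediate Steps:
$l = 393$ ($l = 427 - 34 = 393$)
$b{\left(T \right)} = - 38 T$ ($b{\left(T \right)} = 2 T \left(-16 - 3\right) = 2 T \left(-19\right) = - 38 T$)
$f = i \sqrt{76722}$ ($f = \sqrt{\left(-63\right) 1215 - 177} = \sqrt{-76545 - 177} = \sqrt{-76722} = i \sqrt{76722} \approx 276.99 i$)
$\frac{f}{b{\left(l \right)}} = \frac{i \sqrt{76722}}{\left(-38\right) 393} = \frac{i \sqrt{76722}}{-14934} = i \sqrt{76722} \left(- \frac{1}{14934}\right) = - \frac{i \sqrt{76722}}{14934}$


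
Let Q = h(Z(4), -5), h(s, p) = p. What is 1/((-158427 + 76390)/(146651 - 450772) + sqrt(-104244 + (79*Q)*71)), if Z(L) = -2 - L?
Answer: 24949174477/12235361128064618 - 92489582641*I*sqrt(132289)/12235361128064618 ≈ 2.0391e-6 - 0.0027494*I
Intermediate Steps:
Q = -5
1/((-158427 + 76390)/(146651 - 450772) + sqrt(-104244 + (79*Q)*71)) = 1/((-158427 + 76390)/(146651 - 450772) + sqrt(-104244 + (79*(-5))*71)) = 1/(-82037/(-304121) + sqrt(-104244 - 395*71)) = 1/(-82037*(-1/304121) + sqrt(-104244 - 28045)) = 1/(82037/304121 + sqrt(-132289)) = 1/(82037/304121 + I*sqrt(132289))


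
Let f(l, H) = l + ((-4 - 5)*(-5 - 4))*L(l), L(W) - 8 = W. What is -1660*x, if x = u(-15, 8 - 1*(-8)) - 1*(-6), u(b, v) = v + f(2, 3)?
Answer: -1384440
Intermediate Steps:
L(W) = 8 + W
f(l, H) = 648 + 82*l (f(l, H) = l + ((-4 - 5)*(-5 - 4))*(8 + l) = l + (-9*(-9))*(8 + l) = l + 81*(8 + l) = l + (648 + 81*l) = 648 + 82*l)
u(b, v) = 812 + v (u(b, v) = v + (648 + 82*2) = v + (648 + 164) = v + 812 = 812 + v)
x = 834 (x = (812 + (8 - 1*(-8))) - 1*(-6) = (812 + (8 + 8)) + 6 = (812 + 16) + 6 = 828 + 6 = 834)
-1660*x = -1660*834 = -1384440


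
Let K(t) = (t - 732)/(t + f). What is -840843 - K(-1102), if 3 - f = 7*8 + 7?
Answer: -69790100/83 ≈ -8.4085e+5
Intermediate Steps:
f = -60 (f = 3 - (7*8 + 7) = 3 - (56 + 7) = 3 - 1*63 = 3 - 63 = -60)
K(t) = (-732 + t)/(-60 + t) (K(t) = (t - 732)/(t - 60) = (-732 + t)/(-60 + t))
-840843 - K(-1102) = -840843 - (-732 - 1102)/(-60 - 1102) = -840843 - (-1834)/(-1162) = -840843 - (-1)*(-1834)/1162 = -840843 - 1*131/83 = -840843 - 131/83 = -69790100/83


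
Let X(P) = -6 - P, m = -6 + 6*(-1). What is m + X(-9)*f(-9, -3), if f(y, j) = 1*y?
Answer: -39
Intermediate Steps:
f(y, j) = y
m = -12 (m = -6 - 6 = -12)
m + X(-9)*f(-9, -3) = -12 + (-6 - 1*(-9))*(-9) = -12 + (-6 + 9)*(-9) = -12 + 3*(-9) = -12 - 27 = -39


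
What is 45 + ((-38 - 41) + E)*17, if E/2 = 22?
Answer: -550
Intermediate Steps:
E = 44 (E = 2*22 = 44)
45 + ((-38 - 41) + E)*17 = 45 + ((-38 - 41) + 44)*17 = 45 + (-79 + 44)*17 = 45 - 35*17 = 45 - 595 = -550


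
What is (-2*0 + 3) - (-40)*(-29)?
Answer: -1157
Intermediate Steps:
(-2*0 + 3) - (-40)*(-29) = (0 + 3) - 40*29 = 3 - 1160 = -1157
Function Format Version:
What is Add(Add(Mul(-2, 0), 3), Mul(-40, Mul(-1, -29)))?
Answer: -1157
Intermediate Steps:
Add(Add(Mul(-2, 0), 3), Mul(-40, Mul(-1, -29))) = Add(Add(0, 3), Mul(-40, 29)) = Add(3, -1160) = -1157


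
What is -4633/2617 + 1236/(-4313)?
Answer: -23216741/11287121 ≈ -2.0569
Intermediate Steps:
-4633/2617 + 1236/(-4313) = -4633*1/2617 + 1236*(-1/4313) = -4633/2617 - 1236/4313 = -23216741/11287121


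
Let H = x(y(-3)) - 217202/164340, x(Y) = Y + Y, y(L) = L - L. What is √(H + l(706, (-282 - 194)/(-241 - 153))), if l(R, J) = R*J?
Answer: √24794677655155430/5395830 ≈ 29.182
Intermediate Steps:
y(L) = 0
x(Y) = 2*Y
H = -108601/82170 (H = 2*0 - 217202/164340 = 0 - 217202/164340 = 0 - 1*108601/82170 = 0 - 108601/82170 = -108601/82170 ≈ -1.3217)
l(R, J) = J*R
√(H + l(706, (-282 - 194)/(-241 - 153))) = √(-108601/82170 + ((-282 - 194)/(-241 - 153))*706) = √(-108601/82170 - 476/(-394)*706) = √(-108601/82170 - 476*(-1/394)*706) = √(-108601/82170 + (238/197)*706) = √(-108601/82170 + 168028/197) = √(13785466363/16187490) = √24794677655155430/5395830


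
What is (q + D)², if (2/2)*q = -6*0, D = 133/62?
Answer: 17689/3844 ≈ 4.6017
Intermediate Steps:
D = 133/62 (D = 133*(1/62) = 133/62 ≈ 2.1452)
q = 0 (q = -6*0 = 0)
(q + D)² = (0 + 133/62)² = (133/62)² = 17689/3844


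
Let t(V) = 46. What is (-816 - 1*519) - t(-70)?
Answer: -1381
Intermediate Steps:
(-816 - 1*519) - t(-70) = (-816 - 1*519) - 1*46 = (-816 - 519) - 46 = -1335 - 46 = -1381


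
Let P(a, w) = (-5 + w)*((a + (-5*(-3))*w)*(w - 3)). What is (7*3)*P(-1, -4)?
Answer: -80703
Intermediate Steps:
P(a, w) = (-5 + w)*(-3 + w)*(a + 15*w) (P(a, w) = (-5 + w)*((a + 15*w)*(-3 + w)) = (-5 + w)*((-3 + w)*(a + 15*w)) = (-5 + w)*(-3 + w)*(a + 15*w))
(7*3)*P(-1, -4) = (7*3)*(-120*(-4)**2 + 15*(-1) + 15*(-4)**3 + 225*(-4) - 1*(-4)**2 - 8*(-1)*(-4)) = 21*(-120*16 - 15 + 15*(-64) - 900 - 1*16 - 32) = 21*(-1920 - 15 - 960 - 900 - 16 - 32) = 21*(-3843) = -80703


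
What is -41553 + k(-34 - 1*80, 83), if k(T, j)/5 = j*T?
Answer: -88863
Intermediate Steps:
k(T, j) = 5*T*j (k(T, j) = 5*(j*T) = 5*(T*j) = 5*T*j)
-41553 + k(-34 - 1*80, 83) = -41553 + 5*(-34 - 1*80)*83 = -41553 + 5*(-34 - 80)*83 = -41553 + 5*(-114)*83 = -41553 - 47310 = -88863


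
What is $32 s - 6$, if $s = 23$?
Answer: $730$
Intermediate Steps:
$32 s - 6 = 32 \cdot 23 - 6 = 736 - 6 = 730$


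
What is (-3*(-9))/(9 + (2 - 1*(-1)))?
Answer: 9/4 ≈ 2.2500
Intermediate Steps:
(-3*(-9))/(9 + (2 - 1*(-1))) = 27/(9 + (2 + 1)) = 27/(9 + 3) = 27/12 = 27*(1/12) = 9/4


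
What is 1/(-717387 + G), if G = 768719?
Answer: 1/51332 ≈ 1.9481e-5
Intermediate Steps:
1/(-717387 + G) = 1/(-717387 + 768719) = 1/51332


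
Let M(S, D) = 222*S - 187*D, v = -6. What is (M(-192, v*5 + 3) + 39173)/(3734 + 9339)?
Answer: 94/769 ≈ 0.12224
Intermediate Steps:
M(S, D) = -187*D + 222*S
(M(-192, v*5 + 3) + 39173)/(3734 + 9339) = ((-187*(-6*5 + 3) + 222*(-192)) + 39173)/(3734 + 9339) = ((-187*(-30 + 3) - 42624) + 39173)/13073 = ((-187*(-27) - 42624) + 39173)*(1/13073) = ((5049 - 42624) + 39173)*(1/13073) = (-37575 + 39173)*(1/13073) = 1598*(1/13073) = 94/769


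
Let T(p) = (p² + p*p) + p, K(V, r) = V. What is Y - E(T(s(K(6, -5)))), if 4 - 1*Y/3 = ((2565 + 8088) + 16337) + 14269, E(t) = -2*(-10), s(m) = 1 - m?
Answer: -123785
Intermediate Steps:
T(p) = p + 2*p² (T(p) = (p² + p²) + p = 2*p² + p = p + 2*p²)
E(t) = 20
Y = -123765 (Y = 12 - 3*(((2565 + 8088) + 16337) + 14269) = 12 - 3*((10653 + 16337) + 14269) = 12 - 3*(26990 + 14269) = 12 - 3*41259 = 12 - 123777 = -123765)
Y - E(T(s(K(6, -5)))) = -123765 - 1*20 = -123765 - 20 = -123785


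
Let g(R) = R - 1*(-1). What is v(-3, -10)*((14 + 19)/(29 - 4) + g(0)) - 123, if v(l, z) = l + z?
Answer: -3829/25 ≈ -153.16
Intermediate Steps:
g(R) = 1 + R (g(R) = R + 1 = 1 + R)
v(-3, -10)*((14 + 19)/(29 - 4) + g(0)) - 123 = (-3 - 10)*((14 + 19)/(29 - 4) + (1 + 0)) - 123 = -13*(33/25 + 1) - 123 = -13*58/25 - 123 = -754/25 - 123 = -3829/25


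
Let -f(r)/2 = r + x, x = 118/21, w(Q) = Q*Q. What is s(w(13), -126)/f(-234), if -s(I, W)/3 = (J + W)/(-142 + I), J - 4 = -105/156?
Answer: 44653/1496352 ≈ 0.029841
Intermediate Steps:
J = 173/52 (J = 4 - 105/156 = 4 - 105*1/156 = 4 - 35/52 = 173/52 ≈ 3.3269)
w(Q) = Q²
s(I, W) = -3*(173/52 + W)/(-142 + I)
x = 118/21 (x = 118*(1/21) = 118/21 ≈ 5.6190)
f(r) = -236/21 - 2*r (f(r) = -2*(r + 118/21) = -2*(118/21 + r) = -236/21 - 2*r)
s(w(13), -126)/f(-234) = (3*(-173 - 52*(-126))/(52*(-142 + 13²)))/(-236/21 - 2*(-234)) = (3*(-173 + 6552)/(52*(-142 + 169)))/(-236/21 + 468) = ((3/52)*6379/27)/(9592/21) = ((3/52)*(1/27)*6379)*(21/9592) = (6379/468)*(21/9592) = 44653/1496352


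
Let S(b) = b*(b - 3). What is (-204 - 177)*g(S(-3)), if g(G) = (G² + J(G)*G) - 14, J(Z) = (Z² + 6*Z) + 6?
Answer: -3121914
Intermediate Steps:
J(Z) = 6 + Z² + 6*Z
S(b) = b*(-3 + b)
g(G) = -14 + G² + G*(6 + G² + 6*G) (g(G) = (G² + (6 + G² + 6*G)*G) - 14 = (G² + G*(6 + G² + 6*G)) - 14 = -14 + G² + G*(6 + G² + 6*G))
(-204 - 177)*g(S(-3)) = (-204 - 177)*(-14 + (-3*(-3 - 3))³ + 6*(-3*(-3 - 3)) + 7*(-3*(-3 - 3))²) = -381*(-14 + (-3*(-6))³ + 6*(-3*(-6)) + 7*(-3*(-6))²) = -381*(-14 + 18³ + 6*18 + 7*18²) = -381*(-14 + 5832 + 108 + 7*324) = -381*(-14 + 5832 + 108 + 2268) = -381*8194 = -3121914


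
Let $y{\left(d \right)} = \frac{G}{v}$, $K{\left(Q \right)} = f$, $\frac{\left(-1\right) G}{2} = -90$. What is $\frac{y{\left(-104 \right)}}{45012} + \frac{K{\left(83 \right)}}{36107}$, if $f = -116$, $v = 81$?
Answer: $- \frac{11567597}{3656808639} \approx -0.0031633$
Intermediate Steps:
$G = 180$ ($G = \left(-2\right) \left(-90\right) = 180$)
$K{\left(Q \right)} = -116$
$y{\left(d \right)} = \frac{20}{9}$ ($y{\left(d \right)} = \frac{180}{81} = 180 \cdot \frac{1}{81} = \frac{20}{9}$)
$\frac{y{\left(-104 \right)}}{45012} + \frac{K{\left(83 \right)}}{36107} = \frac{20}{9 \cdot 45012} - \frac{116}{36107} = \frac{20}{9} \cdot \frac{1}{45012} - \frac{116}{36107} = \frac{5}{101277} - \frac{116}{36107} = - \frac{11567597}{3656808639}$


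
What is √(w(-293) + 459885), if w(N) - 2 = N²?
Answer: 2*√136434 ≈ 738.74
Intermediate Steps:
w(N) = 2 + N²
√(w(-293) + 459885) = √((2 + (-293)²) + 459885) = √((2 + 85849) + 459885) = √(85851 + 459885) = √545736 = 2*√136434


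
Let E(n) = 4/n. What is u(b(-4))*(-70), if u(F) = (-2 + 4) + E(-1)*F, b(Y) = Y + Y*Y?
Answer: 3220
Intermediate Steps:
b(Y) = Y + Y**2
u(F) = 2 - 4*F (u(F) = (-2 + 4) + (4/(-1))*F = 2 + (4*(-1))*F = 2 - 4*F)
u(b(-4))*(-70) = (2 - (-16)*(1 - 4))*(-70) = (2 - (-16)*(-3))*(-70) = (2 - 4*12)*(-70) = (2 - 48)*(-70) = -46*(-70) = 3220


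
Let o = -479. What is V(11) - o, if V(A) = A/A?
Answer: 480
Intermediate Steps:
V(A) = 1
V(11) - o = 1 - 1*(-479) = 1 + 479 = 480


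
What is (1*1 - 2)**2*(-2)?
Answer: -2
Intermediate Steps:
(1*1 - 2)**2*(-2) = (1 - 2)**2*(-2) = (-1)**2*(-2) = 1*(-2) = -2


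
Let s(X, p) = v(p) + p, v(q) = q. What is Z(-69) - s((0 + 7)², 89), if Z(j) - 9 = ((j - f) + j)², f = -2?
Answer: 18327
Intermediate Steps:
Z(j) = 9 + (2 + 2*j)² (Z(j) = 9 + ((j - 1*(-2)) + j)² = 9 + ((j + 2) + j)² = 9 + ((2 + j) + j)² = 9 + (2 + 2*j)²)
s(X, p) = 2*p (s(X, p) = p + p = 2*p)
Z(-69) - s((0 + 7)², 89) = (9 + 4*(1 - 69)²) - 2*89 = (9 + 4*(-68)²) - 1*178 = (9 + 4*4624) - 178 = (9 + 18496) - 178 = 18505 - 178 = 18327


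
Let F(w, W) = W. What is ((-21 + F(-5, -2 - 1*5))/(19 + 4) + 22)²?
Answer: 228484/529 ≈ 431.92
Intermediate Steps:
((-21 + F(-5, -2 - 1*5))/(19 + 4) + 22)² = ((-21 + (-2 - 1*5))/(19 + 4) + 22)² = ((-21 + (-2 - 5))/23 + 22)² = ((-21 - 7)*(1/23) + 22)² = (-28*1/23 + 22)² = (-28/23 + 22)² = (478/23)² = 228484/529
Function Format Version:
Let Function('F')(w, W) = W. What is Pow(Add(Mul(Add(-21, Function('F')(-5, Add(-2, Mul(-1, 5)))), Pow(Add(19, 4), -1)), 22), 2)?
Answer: Rational(228484, 529) ≈ 431.92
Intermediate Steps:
Pow(Add(Mul(Add(-21, Function('F')(-5, Add(-2, Mul(-1, 5)))), Pow(Add(19, 4), -1)), 22), 2) = Pow(Add(Mul(Add(-21, Add(-2, Mul(-1, 5))), Pow(Add(19, 4), -1)), 22), 2) = Pow(Add(Mul(Add(-21, Add(-2, -5)), Pow(23, -1)), 22), 2) = Pow(Add(Mul(Add(-21, -7), Rational(1, 23)), 22), 2) = Pow(Add(Mul(-28, Rational(1, 23)), 22), 2) = Pow(Add(Rational(-28, 23), 22), 2) = Pow(Rational(478, 23), 2) = Rational(228484, 529)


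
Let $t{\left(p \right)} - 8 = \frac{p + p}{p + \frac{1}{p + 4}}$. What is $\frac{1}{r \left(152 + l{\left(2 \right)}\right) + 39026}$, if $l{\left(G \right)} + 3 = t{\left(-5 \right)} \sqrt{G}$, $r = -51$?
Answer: $\frac{31427}{987170231} + \frac{493 \sqrt{2}}{987170231} \approx 3.2542 \cdot 10^{-5}$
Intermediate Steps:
$t{\left(p \right)} = 8 + \frac{2 p}{p + \frac{1}{4 + p}}$ ($t{\left(p \right)} = 8 + \frac{p + p}{p + \frac{1}{p + 4}} = 8 + \frac{2 p}{p + \frac{1}{4 + p}}$)
$l{\left(G \right)} = -3 + \frac{29 \sqrt{G}}{3}$ ($l{\left(G \right)} = -3 + \frac{2 \left(4 + 5 \left(-5\right)^{2} + 20 \left(-5\right)\right)}{1 + \left(-5\right)^{2} + 4 \left(-5\right)} \sqrt{G} = -3 + \frac{2 \left(4 + 5 \cdot 25 - 100\right)}{1 + 25 - 20} \sqrt{G} = -3 + \frac{2 \left(4 + 125 - 100\right)}{6} \sqrt{G} = -3 + 2 \cdot \frac{1}{6} \cdot 29 \sqrt{G} = -3 + \frac{29 \sqrt{G}}{3}$)
$\frac{1}{r \left(152 + l{\left(2 \right)}\right) + 39026} = \frac{1}{- 51 \left(152 - \left(3 - \frac{29 \sqrt{2}}{3}\right)\right) + 39026} = \frac{1}{- 51 \left(149 + \frac{29 \sqrt{2}}{3}\right) + 39026} = \frac{1}{\left(-7599 - 493 \sqrt{2}\right) + 39026} = \frac{1}{31427 - 493 \sqrt{2}}$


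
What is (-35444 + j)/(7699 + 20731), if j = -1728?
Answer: -18586/14215 ≈ -1.3075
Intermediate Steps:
(-35444 + j)/(7699 + 20731) = (-35444 - 1728)/(7699 + 20731) = -37172/28430 = -37172*1/28430 = -18586/14215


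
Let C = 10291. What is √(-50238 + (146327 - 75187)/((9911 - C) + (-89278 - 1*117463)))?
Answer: I*√2155180154494498/207121 ≈ 224.14*I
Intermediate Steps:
√(-50238 + (146327 - 75187)/((9911 - C) + (-89278 - 1*117463))) = √(-50238 + (146327 - 75187)/((9911 - 1*10291) + (-89278 - 1*117463))) = √(-50238 + 71140/((9911 - 10291) + (-89278 - 117463))) = √(-50238 + 71140/(-380 - 206741)) = √(-50238 + 71140/(-207121)) = √(-50238 + 71140*(-1/207121)) = √(-50238 - 71140/207121) = √(-10405415938/207121) = I*√2155180154494498/207121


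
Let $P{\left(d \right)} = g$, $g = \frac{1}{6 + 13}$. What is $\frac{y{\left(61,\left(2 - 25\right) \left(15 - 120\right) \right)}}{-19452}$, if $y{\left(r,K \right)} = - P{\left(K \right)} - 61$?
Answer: $\frac{290}{92397} \approx 0.0031386$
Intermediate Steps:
$g = \frac{1}{19} \approx 0.052632$
$P{\left(d \right)} = \frac{1}{19}$
$y{\left(r,K \right)} = - \frac{1160}{19}$ ($y{\left(r,K \right)} = \left(-1\right) \frac{1}{19} - 61 = - \frac{1}{19} - 61 = - \frac{1160}{19}$)
$\frac{y{\left(61,\left(2 - 25\right) \left(15 - 120\right) \right)}}{-19452} = - \frac{1160}{19 \left(-19452\right)} = \left(- \frac{1160}{19}\right) \left(- \frac{1}{19452}\right) = \frac{290}{92397}$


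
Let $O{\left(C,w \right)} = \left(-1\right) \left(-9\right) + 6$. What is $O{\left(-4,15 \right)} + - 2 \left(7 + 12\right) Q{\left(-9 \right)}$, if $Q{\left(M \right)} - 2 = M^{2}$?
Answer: $-3139$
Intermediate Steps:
$O{\left(C,w \right)} = 15$ ($O{\left(C,w \right)} = 9 + 6 = 15$)
$Q{\left(M \right)} = 2 + M^{2}$
$O{\left(-4,15 \right)} + - 2 \left(7 + 12\right) Q{\left(-9 \right)} = 15 + - 2 \left(7 + 12\right) \left(2 + \left(-9\right)^{2}\right) = 15 + \left(-2\right) 19 \left(2 + 81\right) = 15 - 3154 = -3139$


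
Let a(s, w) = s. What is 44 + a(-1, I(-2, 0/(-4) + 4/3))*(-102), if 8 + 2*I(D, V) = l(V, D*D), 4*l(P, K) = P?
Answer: 146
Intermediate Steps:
l(P, K) = P/4
I(D, V) = -4 + V/8 (I(D, V) = -4 + (V/4)/2 = -4 + V/8)
44 + a(-1, I(-2, 0/(-4) + 4/3))*(-102) = 44 - 1*(-102) = 44 + 102 = 146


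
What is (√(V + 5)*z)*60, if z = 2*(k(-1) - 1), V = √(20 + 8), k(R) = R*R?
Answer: 0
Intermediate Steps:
k(R) = R²
V = 2*√7 (V = √28 = 2*√7 ≈ 5.2915)
z = 0 (z = 2*((-1)² - 1) = 2*(1 - 1) = 2*0 = 0)
(√(V + 5)*z)*60 = (√(2*√7 + 5)*0)*60 = (√(5 + 2*√7)*0)*60 = 0*60 = 0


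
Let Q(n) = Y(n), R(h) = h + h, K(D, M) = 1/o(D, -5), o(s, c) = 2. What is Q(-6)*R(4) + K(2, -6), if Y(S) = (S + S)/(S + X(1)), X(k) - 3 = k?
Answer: 97/2 ≈ 48.500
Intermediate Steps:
X(k) = 3 + k
K(D, M) = ½ (K(D, M) = 1/2 = ½)
R(h) = 2*h
Y(S) = 2*S/(4 + S) (Y(S) = (S + S)/(S + (3 + 1)) = (2*S)/(S + 4) = (2*S)/(4 + S) = 2*S/(4 + S))
Q(n) = 2*n/(4 + n)
Q(-6)*R(4) + K(2, -6) = (2*(-6)/(4 - 6))*(2*4) + ½ = (2*(-6)/(-2))*8 + ½ = (2*(-6)*(-½))*8 + ½ = 6*8 + ½ = 48 + ½ = 97/2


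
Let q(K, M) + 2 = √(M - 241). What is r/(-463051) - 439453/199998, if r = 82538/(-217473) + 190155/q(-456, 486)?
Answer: -3560535253885048445/1617914668667720238 - 1331085*√5/111595291 ≈ -2.2274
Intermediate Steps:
q(K, M) = -2 + √(-241 + M) (q(K, M) = -2 + √(M - 241) = -2 + √(-241 + M))
r = -82538/217473 + 190155/(-2 + 7*√5) (r = 82538/(-217473) + 190155/(-2 + √(-241 + 486)) = 82538*(-1/217473) + 190155/(-2 + √245) = -82538/217473 + 190155/(-2 + 7*√5) ≈ 13928.)
r/(-463051) - 439453/199998 = (82687264972/52410993 + 1331085*√5/241)/(-463051) - 439453/199998 = (82687264972/52410993 + 1331085*√5/241)*(-1/463051) - 439453*1/199998 = (-82687264972/24268962719643 - 1331085*√5/111595291) - 439453/199998 = -3560535253885048445/1617914668667720238 - 1331085*√5/111595291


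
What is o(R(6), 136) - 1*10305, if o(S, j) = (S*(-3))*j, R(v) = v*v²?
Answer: -98433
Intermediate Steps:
R(v) = v³
o(S, j) = -3*S*j (o(S, j) = (-3*S)*j = -3*S*j)
o(R(6), 136) - 1*10305 = -3*6³*136 - 1*10305 = -3*216*136 - 10305 = -88128 - 10305 = -98433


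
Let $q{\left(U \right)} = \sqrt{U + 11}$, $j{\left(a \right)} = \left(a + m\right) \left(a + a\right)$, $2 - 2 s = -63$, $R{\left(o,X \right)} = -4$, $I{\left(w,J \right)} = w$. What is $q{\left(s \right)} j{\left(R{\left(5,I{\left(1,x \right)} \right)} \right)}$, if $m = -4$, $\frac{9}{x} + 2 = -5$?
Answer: $32 \sqrt{174} \approx 422.11$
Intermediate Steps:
$x = - \frac{9}{7}$ ($x = \frac{9}{-2 - 5} = \frac{9}{-7} = 9 \left(- \frac{1}{7}\right) = - \frac{9}{7} \approx -1.2857$)
$s = \frac{65}{2}$ ($s = 1 - - \frac{63}{2} = 1 + \frac{63}{2} = \frac{65}{2} \approx 32.5$)
$j{\left(a \right)} = 2 a \left(-4 + a\right)$ ($j{\left(a \right)} = \left(a - 4\right) \left(a + a\right) = \left(-4 + a\right) 2 a = 2 a \left(-4 + a\right)$)
$q{\left(U \right)} = \sqrt{11 + U}$
$q{\left(s \right)} j{\left(R{\left(5,I{\left(1,x \right)} \right)} \right)} = \sqrt{11 + \frac{65}{2}} \cdot 2 \left(-4\right) \left(-4 - 4\right) = \sqrt{\frac{87}{2}} \cdot 2 \left(-4\right) \left(-8\right) = \frac{\sqrt{174}}{2} \cdot 64 = 32 \sqrt{174}$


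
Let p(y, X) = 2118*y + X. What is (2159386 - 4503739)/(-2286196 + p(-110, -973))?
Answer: 2344353/2520149 ≈ 0.93024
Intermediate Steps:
p(y, X) = X + 2118*y
(2159386 - 4503739)/(-2286196 + p(-110, -973)) = (2159386 - 4503739)/(-2286196 + (-973 + 2118*(-110))) = -2344353/(-2286196 + (-973 - 232980)) = -2344353/(-2286196 - 233953) = -2344353/(-2520149) = -2344353*(-1/2520149) = 2344353/2520149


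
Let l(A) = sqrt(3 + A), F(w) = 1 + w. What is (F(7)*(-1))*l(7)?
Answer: -8*sqrt(10) ≈ -25.298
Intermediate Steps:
(F(7)*(-1))*l(7) = ((1 + 7)*(-1))*sqrt(3 + 7) = (8*(-1))*sqrt(10) = -8*sqrt(10)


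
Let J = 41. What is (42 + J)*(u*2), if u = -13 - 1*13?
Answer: -4316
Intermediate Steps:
u = -26 (u = -13 - 13 = -26)
(42 + J)*(u*2) = (42 + 41)*(-26*2) = 83*(-52) = -4316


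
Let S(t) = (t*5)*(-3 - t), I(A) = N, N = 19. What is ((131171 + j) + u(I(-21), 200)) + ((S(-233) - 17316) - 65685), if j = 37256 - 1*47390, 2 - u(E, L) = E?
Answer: -229931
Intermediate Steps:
I(A) = 19
u(E, L) = 2 - E
S(t) = 5*t*(-3 - t) (S(t) = (5*t)*(-3 - t) = 5*t*(-3 - t))
j = -10134 (j = 37256 - 47390 = -10134)
((131171 + j) + u(I(-21), 200)) + ((S(-233) - 17316) - 65685) = ((131171 - 10134) + (2 - 1*19)) + ((-5*(-233)*(3 - 233) - 17316) - 65685) = (121037 + (2 - 19)) + ((-5*(-233)*(-230) - 17316) - 65685) = (121037 - 17) + ((-267950 - 17316) - 65685) = 121020 + (-285266 - 65685) = 121020 - 350951 = -229931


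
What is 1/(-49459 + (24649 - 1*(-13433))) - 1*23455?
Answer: -266847536/11377 ≈ -23455.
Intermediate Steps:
1/(-49459 + (24649 - 1*(-13433))) - 1*23455 = 1/(-49459 + (24649 + 13433)) - 23455 = 1/(-49459 + 38082) - 23455 = 1/(-11377) - 23455 = -1/11377 - 23455 = -266847536/11377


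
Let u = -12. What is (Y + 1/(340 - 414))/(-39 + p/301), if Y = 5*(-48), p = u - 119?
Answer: 5346061/878380 ≈ 6.0863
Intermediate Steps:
p = -131 (p = -12 - 119 = -131)
Y = -240
(Y + 1/(340 - 414))/(-39 + p/301) = (-240 + 1/(340 - 414))/(-39 - 131/301) = (-240 + 1/(-74))/(-39 - 131*1/301) = (-240 - 1/74)/(-39 - 131/301) = -17761/(74*(-11870/301)) = -17761/74*(-301/11870) = 5346061/878380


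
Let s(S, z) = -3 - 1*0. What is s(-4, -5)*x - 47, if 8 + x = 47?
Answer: -164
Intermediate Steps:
x = 39 (x = -8 + 47 = 39)
s(S, z) = -3 (s(S, z) = -3 + 0 = -3)
s(-4, -5)*x - 47 = -3*39 - 47 = -117 - 47 = -164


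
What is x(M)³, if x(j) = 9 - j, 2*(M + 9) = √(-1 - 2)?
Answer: (36 - I*√3)³/8 ≈ 5791.5 - 841.13*I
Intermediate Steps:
M = -9 + I*√3/2 (M = -9 + √(-1 - 2)/2 = -9 + √(-3)/2 = -9 + (I*√3)/2 = -9 + I*√3/2 ≈ -9.0 + 0.86602*I)
x(M)³ = (9 - (-9 + I*√3/2))³ = (9 + (9 - I*√3/2))³ = (18 - I*√3/2)³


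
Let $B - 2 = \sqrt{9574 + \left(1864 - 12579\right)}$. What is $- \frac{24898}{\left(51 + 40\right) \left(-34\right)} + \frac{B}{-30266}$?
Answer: $\frac{188389170}{23410751} - \frac{i \sqrt{1141}}{30266} \approx 8.0471 - 0.0011161 i$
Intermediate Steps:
$B = 2 + i \sqrt{1141}$ ($B = 2 + \sqrt{9574 + \left(1864 - 12579\right)} = 2 + \sqrt{9574 - 10715} = 2 + \sqrt{-1141} = 2 + i \sqrt{1141} \approx 2.0 + 33.779 i$)
$- \frac{24898}{\left(51 + 40\right) \left(-34\right)} + \frac{B}{-30266} = - \frac{24898}{\left(51 + 40\right) \left(-34\right)} + \frac{2 + i \sqrt{1141}}{-30266} = - \frac{24898}{91 \left(-34\right)} + \left(2 + i \sqrt{1141}\right) \left(- \frac{1}{30266}\right) = - \frac{24898}{-3094} - \left(\frac{1}{15133} + \frac{i \sqrt{1141}}{30266}\right) = \left(-24898\right) \left(- \frac{1}{3094}\right) - \left(\frac{1}{15133} + \frac{i \sqrt{1141}}{30266}\right) = \frac{12449}{1547} - \left(\frac{1}{15133} + \frac{i \sqrt{1141}}{30266}\right) = \frac{188389170}{23410751} - \frac{i \sqrt{1141}}{30266}$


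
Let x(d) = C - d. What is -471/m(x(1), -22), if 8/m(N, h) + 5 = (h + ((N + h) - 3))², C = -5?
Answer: -330171/2 ≈ -1.6509e+5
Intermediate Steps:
x(d) = -5 - d
m(N, h) = 8/(-5 + (-3 + N + 2*h)²) (m(N, h) = 8/(-5 + (h + ((N + h) - 3))²) = 8/(-5 + (h + (-3 + N + h))²) = 8/(-5 + (-3 + N + 2*h)²))
-471/m(x(1), -22) = -(-2355/8 + 471*(-3 + (-5 - 1*1) + 2*(-22))²/8) = -(-2355/8 + 471*(-3 + (-5 - 1) - 44)²/8) = -(-2355/8 + 471*(-3 - 6 - 44)²/8) = -471/(8/(-5 + (-53)²)) = -471/(8/(-5 + 2809)) = -471/(8/2804) = -471/(8*(1/2804)) = -471/2/701 = -471*701/2 = -330171/2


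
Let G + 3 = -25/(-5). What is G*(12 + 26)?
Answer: 76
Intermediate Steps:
G = 2 (G = -3 - 25/(-5) = -3 - 25*(-1/5) = -3 + 5 = 2)
G*(12 + 26) = 2*(12 + 26) = 2*38 = 76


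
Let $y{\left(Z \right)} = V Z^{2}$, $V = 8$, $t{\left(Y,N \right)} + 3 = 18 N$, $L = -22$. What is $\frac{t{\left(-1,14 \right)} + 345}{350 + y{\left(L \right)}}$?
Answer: $\frac{297}{2111} \approx 0.14069$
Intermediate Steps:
$t{\left(Y,N \right)} = -3 + 18 N$
$y{\left(Z \right)} = 8 Z^{2}$
$\frac{t{\left(-1,14 \right)} + 345}{350 + y{\left(L \right)}} = \frac{\left(-3 + 18 \cdot 14\right) + 345}{350 + 8 \left(-22\right)^{2}} = \frac{\left(-3 + 252\right) + 345}{350 + 8 \cdot 484} = \frac{249 + 345}{350 + 3872} = \frac{594}{4222} = 594 \cdot \frac{1}{4222} = \frac{297}{2111}$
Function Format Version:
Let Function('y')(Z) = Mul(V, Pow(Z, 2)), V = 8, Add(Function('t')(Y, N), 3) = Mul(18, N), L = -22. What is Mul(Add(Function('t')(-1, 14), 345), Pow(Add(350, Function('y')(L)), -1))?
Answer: Rational(297, 2111) ≈ 0.14069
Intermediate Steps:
Function('t')(Y, N) = Add(-3, Mul(18, N))
Function('y')(Z) = Mul(8, Pow(Z, 2))
Mul(Add(Function('t')(-1, 14), 345), Pow(Add(350, Function('y')(L)), -1)) = Mul(Add(Add(-3, Mul(18, 14)), 345), Pow(Add(350, Mul(8, Pow(-22, 2))), -1)) = Mul(Add(Add(-3, 252), 345), Pow(Add(350, Mul(8, 484)), -1)) = Mul(Add(249, 345), Pow(Add(350, 3872), -1)) = Mul(594, Pow(4222, -1)) = Mul(594, Rational(1, 4222)) = Rational(297, 2111)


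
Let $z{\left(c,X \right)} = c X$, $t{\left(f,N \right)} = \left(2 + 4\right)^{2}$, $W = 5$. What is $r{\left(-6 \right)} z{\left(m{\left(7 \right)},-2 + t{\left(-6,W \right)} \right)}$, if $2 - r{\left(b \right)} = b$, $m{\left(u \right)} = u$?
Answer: $1904$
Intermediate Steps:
$t{\left(f,N \right)} = 36$ ($t{\left(f,N \right)} = 6^{2} = 36$)
$r{\left(b \right)} = 2 - b$
$z{\left(c,X \right)} = X c$
$r{\left(-6 \right)} z{\left(m{\left(7 \right)},-2 + t{\left(-6,W \right)} \right)} = \left(2 - -6\right) \left(-2 + 36\right) 7 = \left(2 + 6\right) 34 \cdot 7 = 8 \cdot 238 = 1904$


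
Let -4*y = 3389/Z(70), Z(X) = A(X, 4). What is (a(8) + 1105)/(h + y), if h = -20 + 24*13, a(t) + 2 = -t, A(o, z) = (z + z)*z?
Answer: 46720/11329 ≈ 4.1239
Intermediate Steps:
A(o, z) = 2*z**2 (A(o, z) = (2*z)*z = 2*z**2)
Z(X) = 32 (Z(X) = 2*4**2 = 2*16 = 32)
a(t) = -2 - t
y = -3389/128 (y = -3389/(4*32) = -1/4*3389/32 = -3389/128 ≈ -26.477)
h = 292 (h = -20 + 312 = 292)
(a(8) + 1105)/(h + y) = ((-2 - 1*8) + 1105)/(292 - 3389/128) = ((-2 - 8) + 1105)/(33987/128) = (-10 + 1105)*(128/33987) = 1095*(128/33987) = 46720/11329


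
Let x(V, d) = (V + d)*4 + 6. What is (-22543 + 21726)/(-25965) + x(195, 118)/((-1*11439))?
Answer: -863641/11000505 ≈ -0.078509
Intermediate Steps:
x(V, d) = 6 + 4*V + 4*d (x(V, d) = (4*V + 4*d) + 6 = 6 + 4*V + 4*d)
(-22543 + 21726)/(-25965) + x(195, 118)/((-1*11439)) = (-22543 + 21726)/(-25965) + (6 + 4*195 + 4*118)/((-1*11439)) = -817*(-1/25965) + (6 + 780 + 472)/(-11439) = 817/25965 + 1258*(-1/11439) = 817/25965 - 1258/11439 = -863641/11000505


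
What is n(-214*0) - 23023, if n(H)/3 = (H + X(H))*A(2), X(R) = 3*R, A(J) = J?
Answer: -23023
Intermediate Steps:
n(H) = 24*H (n(H) = 3*((H + 3*H)*2) = 3*((4*H)*2) = 3*(8*H) = 24*H)
n(-214*0) - 23023 = 24*(-214*0) - 23023 = 24*0 - 23023 = 0 - 23023 = -23023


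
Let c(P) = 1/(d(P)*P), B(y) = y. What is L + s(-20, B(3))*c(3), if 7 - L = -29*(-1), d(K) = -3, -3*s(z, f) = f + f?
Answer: -196/9 ≈ -21.778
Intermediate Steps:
s(z, f) = -2*f/3 (s(z, f) = -(f + f)/3 = -2*f/3)
L = -22 (L = 7 - (-29)*(-1) = 7 - 1*29 = 7 - 29 = -22)
c(P) = -1/(3*P) (c(P) = 1/(-3*P) = -1/(3*P))
L + s(-20, B(3))*c(3) = -22 + (-2/3*3)*(-1/3/3) = -22 - (-2)/(3*3) = -22 - 2*(-1/9) = -22 + 2/9 = -196/9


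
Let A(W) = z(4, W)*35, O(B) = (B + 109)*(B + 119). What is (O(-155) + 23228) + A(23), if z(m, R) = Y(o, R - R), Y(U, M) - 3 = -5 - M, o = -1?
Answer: 24814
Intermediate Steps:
Y(U, M) = -2 - M (Y(U, M) = 3 + (-5 - M) = -2 - M)
O(B) = (109 + B)*(119 + B)
z(m, R) = -2 (z(m, R) = -2 - (R - R) = -2 - 1*0 = -2 + 0 = -2)
A(W) = -70 (A(W) = -2*35 = -70)
(O(-155) + 23228) + A(23) = ((12971 + (-155)² + 228*(-155)) + 23228) - 70 = ((12971 + 24025 - 35340) + 23228) - 70 = (1656 + 23228) - 70 = 24884 - 70 = 24814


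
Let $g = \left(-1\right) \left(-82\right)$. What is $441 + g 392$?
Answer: $32585$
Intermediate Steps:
$g = 82$
$441 + g 392 = 441 + 82 \cdot 392 = 441 + 32144 = 32585$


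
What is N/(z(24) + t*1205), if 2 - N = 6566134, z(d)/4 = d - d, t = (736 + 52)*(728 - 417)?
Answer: -1641533/73826735 ≈ -0.022235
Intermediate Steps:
t = 245068 (t = 788*311 = 245068)
z(d) = 0 (z(d) = 4*(d - d) = 4*0 = 0)
N = -6566132 (N = 2 - 1*6566134 = 2 - 6566134 = -6566132)
N/(z(24) + t*1205) = -6566132/(0 + 245068*1205) = -6566132/(0 + 295306940) = -6566132/295306940 = -6566132*1/295306940 = -1641533/73826735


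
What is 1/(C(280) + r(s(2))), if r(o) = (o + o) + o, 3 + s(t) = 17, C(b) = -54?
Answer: -1/12 ≈ -0.083333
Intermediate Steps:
s(t) = 14 (s(t) = -3 + 17 = 14)
r(o) = 3*o (r(o) = 2*o + o = 3*o)
1/(C(280) + r(s(2))) = 1/(-54 + 3*14) = 1/(-54 + 42) = 1/(-12) = -1/12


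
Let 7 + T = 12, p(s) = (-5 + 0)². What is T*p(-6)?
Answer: 125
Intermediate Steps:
p(s) = 25 (p(s) = (-5)² = 25)
T = 5 (T = -7 + 12 = 5)
T*p(-6) = 5*25 = 125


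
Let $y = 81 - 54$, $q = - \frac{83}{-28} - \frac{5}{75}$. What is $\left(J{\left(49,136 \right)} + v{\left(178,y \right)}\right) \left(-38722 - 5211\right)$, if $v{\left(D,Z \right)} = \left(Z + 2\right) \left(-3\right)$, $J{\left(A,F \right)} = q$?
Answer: $\frac{1551845359}{420} \approx 3.6949 \cdot 10^{6}$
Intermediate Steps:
$q = \frac{1217}{420}$ ($q = \left(-83\right) \left(- \frac{1}{28}\right) - \frac{1}{15} = \frac{83}{28} - \frac{1}{15} = \frac{1217}{420} \approx 2.8976$)
$J{\left(A,F \right)} = \frac{1217}{420}$
$y = 27$ ($y = 81 - 54 = 27$)
$v{\left(D,Z \right)} = -6 - 3 Z$ ($v{\left(D,Z \right)} = \left(2 + Z\right) \left(-3\right) = -6 - 3 Z$)
$\left(J{\left(49,136 \right)} + v{\left(178,y \right)}\right) \left(-38722 - 5211\right) = \left(\frac{1217}{420} - 87\right) \left(-38722 - 5211\right) = \left(\frac{1217}{420} - 87\right) \left(-43933\right) = \left(- \frac{35323}{420}\right) \left(-43933\right) = \frac{1551845359}{420}$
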